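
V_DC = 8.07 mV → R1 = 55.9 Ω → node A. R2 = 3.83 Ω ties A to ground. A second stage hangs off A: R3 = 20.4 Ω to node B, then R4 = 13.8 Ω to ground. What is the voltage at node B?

V_B ≈ 0.189 mV

Node A sees R2 in parallel with the series input of stage 2, R3 + R4 = 34.20 Ω.
R2 ‖ (R3+R4) = 3.444 Ω.
So V_A = 8.07 × 0.05804 = 0.4684 mV.
Stage 2 is unloaded, so V_B = V_A · R4/(R3+R4) = 0.4684 × 13.8/34.20 = 0.1890 mV.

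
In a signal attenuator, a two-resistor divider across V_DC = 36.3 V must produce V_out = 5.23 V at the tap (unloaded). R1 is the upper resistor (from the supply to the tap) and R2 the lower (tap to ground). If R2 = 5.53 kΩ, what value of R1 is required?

V_out/V_DC = R2/(R1+R2) = 0.1441.
Rearranging, R1 = R2·(1−k)/k = 5.53 × 5.941 = 32.85 kΩ.

R1 ≈ 32.9 kΩ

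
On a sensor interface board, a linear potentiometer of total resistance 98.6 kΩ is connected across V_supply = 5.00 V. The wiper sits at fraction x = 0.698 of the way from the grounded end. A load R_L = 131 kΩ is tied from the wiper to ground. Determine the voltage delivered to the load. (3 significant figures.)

The pot divides into 29.78 kΩ above the wiper and 68.82 kΩ below.
(x·R_p) ‖ R_L = 45.12 kΩ.
Loaded-divider output: V_out = 5.00 × 0.6024 = 3.012 V.

V_out ≈ 3.01 V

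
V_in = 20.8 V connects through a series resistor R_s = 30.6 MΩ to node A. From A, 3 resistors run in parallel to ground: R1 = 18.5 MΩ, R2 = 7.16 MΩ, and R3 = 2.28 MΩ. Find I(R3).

I ≈ 0.448 µA

Combine the parallel branches: R_p = (1/18.5 + 1/7.16 + 1/2.28)⁻¹ = 1.581 MΩ.
Node voltage V_A = V_in · R_p/(R_s + R_p) = 20.8 × 0.04914 = 1.022 V.
Branch current I = V_A/R3 = 1.022/2.28 = 0.4483 µA.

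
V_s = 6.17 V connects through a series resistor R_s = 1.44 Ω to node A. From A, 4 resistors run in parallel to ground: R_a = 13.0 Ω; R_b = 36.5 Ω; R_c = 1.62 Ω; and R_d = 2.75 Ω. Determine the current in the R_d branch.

Combine the parallel branches: R_p = (1/13.0 + 1/36.5 + 1/1.62 + 1/2.75)⁻¹ = 0.9215 Ω.
Node voltage V_A = V_s · R_p/(R_s + R_p) = 6.17 × 0.3902 = 2.408 V.
I(R_d) = V_A / R_d = 2.408/2.75 = 0.8755 A.
(Equivalently: I_total = 2.613 A, then current-divider fraction G_k/ΣG = 0.3351.)

I ≈ 0.875 A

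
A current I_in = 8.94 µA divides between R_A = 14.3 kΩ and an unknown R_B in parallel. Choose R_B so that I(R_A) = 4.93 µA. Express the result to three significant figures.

R_B ≈ 17.6 kΩ

Two-branch current divider: I_A = I_in · R_B/(R_A + R_B).
With f = 0.5515, R_B = R_A · f/(1−f) = 14.3 × 1.229 = 17.58 kΩ.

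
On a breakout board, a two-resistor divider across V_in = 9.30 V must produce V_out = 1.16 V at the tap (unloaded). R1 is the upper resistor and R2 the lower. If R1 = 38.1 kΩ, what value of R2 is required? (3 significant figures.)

V_out/V_in = R2/(R1+R2) = 0.1247.
Rearranging, R2 = R1·k/(1−k) = 38.1 × 0.1425 = 5.429 kΩ.

R2 ≈ 5.43 kΩ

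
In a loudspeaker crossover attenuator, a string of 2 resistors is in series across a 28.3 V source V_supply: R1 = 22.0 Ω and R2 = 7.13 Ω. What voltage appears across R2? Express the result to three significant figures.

Series total: ΣR = 22.0 + 7.13 = 29.13 Ω.
By the voltage-divider rule, V = 28.3 × 7.130/29.13 = 6.927 V.

V ≈ 6.93 V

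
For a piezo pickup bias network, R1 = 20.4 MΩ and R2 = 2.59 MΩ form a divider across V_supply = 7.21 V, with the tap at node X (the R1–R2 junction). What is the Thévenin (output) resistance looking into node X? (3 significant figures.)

With V_supply suppressed (replaced by a short), R_th = R1 ‖ R2 = (20.40 × 2.59)/(20.40 + 2.59) = 2.298 MΩ.

R_th ≈ 2.30 MΩ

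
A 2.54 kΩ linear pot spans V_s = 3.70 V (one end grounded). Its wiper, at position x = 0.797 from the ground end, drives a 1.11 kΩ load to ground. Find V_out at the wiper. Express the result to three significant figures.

V_out ≈ 2.15 V

Lower segment x·R_p = 2.024 kΩ; upper segment (1−x)·R_p = 0.5156 kΩ.
Lower segment in parallel with the load: 2.024 ‖ 1.11 = 0.7169 kΩ.
Then V_out = V_s · 0.7169/(0.5156 + 0.7169) = 2.152 V.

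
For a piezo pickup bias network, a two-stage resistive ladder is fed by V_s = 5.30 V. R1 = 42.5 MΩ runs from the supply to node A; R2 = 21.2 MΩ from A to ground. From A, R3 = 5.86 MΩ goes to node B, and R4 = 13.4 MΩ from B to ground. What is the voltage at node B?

V_B ≈ 0.708 V

The second stage (R3 + R4 = 19.26 MΩ) loads node A in parallel with R2.
Effective lower resistance at A: R2 ‖ 19.26 = 10.09 MΩ.
V_A = 5.30 × 10.09/(42.5 + 10.09) = 1.017 V.
V_B = V_A × 0.6957 = 0.7076 V.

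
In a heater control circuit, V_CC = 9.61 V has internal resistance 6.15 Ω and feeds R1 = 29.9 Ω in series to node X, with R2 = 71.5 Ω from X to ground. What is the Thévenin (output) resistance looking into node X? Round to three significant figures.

R1' = 6.15 + 29.9 = 36.05 Ω (source resistance + R1).
With V_CC suppressed (replaced by a short), R_th = R1' ‖ R2 = (36.05 × 71.5)/(36.05 + 71.5) = 23.97 Ω.

R_th ≈ 24.0 Ω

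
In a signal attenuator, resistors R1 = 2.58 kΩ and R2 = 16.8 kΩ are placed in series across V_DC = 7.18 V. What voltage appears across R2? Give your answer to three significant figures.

ΣR = 2.58 + 16.8 = 19.38 kΩ.
Voltage divider: V = V_DC · (16.80 / 19.38) = 7.18 × 0.8669 = 6.224 V.

V ≈ 6.22 V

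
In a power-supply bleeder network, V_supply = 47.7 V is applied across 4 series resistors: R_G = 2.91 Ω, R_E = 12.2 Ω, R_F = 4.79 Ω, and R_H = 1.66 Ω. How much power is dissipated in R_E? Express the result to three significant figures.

ΣR = 21.56 Ω → I = 47.7/21.56 = 2.212 A.
P = I²R = 4.895 × 12.2 = 59.72 W.

P ≈ 59.7 W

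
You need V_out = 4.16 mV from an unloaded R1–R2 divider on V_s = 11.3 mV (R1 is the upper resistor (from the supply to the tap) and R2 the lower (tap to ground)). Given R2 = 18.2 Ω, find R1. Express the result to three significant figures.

R1 ≈ 31.2 Ω

Required fraction k = V_out/V_s = 0.3681.
So R1 = R2 · (V_s/V_out − 1) = 18.2 × (11.3/4.16 − 1) = 18.2 × 1.716 = 31.24 Ω.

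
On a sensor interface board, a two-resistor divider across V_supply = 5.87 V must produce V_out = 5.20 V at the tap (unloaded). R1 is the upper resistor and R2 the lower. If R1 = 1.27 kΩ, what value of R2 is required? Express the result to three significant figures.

R2 ≈ 9.86 kΩ

V_out/V_supply = R2/(R1+R2) = 0.8859.
R2 = R1 · 0.8859/(1 − 0.8859) = 9.857 kΩ.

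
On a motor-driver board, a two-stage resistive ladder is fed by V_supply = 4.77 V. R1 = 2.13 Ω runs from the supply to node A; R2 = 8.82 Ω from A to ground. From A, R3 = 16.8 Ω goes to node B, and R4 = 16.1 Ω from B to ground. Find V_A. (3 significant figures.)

V_A ≈ 3.65 V

The second stage (R3 + R4 = 32.90 Ω) loads node A in parallel with R2.
R2 ‖ (R3+R4) = 6.955 Ω.
First divider: V_A = V_supply · 6.955/(2.13 + 6.955) = 3.652 V.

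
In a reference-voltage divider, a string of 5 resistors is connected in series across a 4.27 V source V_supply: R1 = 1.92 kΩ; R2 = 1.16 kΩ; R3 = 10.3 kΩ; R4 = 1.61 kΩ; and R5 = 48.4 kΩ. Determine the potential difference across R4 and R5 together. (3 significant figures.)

V ≈ 3.37 V

Series total: ΣR = 1.92 + 1.16 + 10.3 + 1.61 + 48.4 = 63.39 kΩ.
R_{R4..R5} = 1.61 + 48.4 = 50.01 kΩ.
V = V_supply · R/ΣR = 4.27 × 0.7889 = 3.369 V.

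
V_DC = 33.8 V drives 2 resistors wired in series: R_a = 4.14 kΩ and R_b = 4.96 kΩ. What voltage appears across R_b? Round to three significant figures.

Series total: ΣR = 4.14 + 4.96 = 9.100 kΩ.
V = V_DC · R/ΣR = 33.8 × 0.5451 = 18.42 V.

V ≈ 18.4 V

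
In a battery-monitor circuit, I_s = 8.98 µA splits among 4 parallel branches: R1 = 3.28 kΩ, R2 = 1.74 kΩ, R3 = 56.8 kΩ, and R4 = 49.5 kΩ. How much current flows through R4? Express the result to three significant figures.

ΣG = 1/3.28 + 1/1.74 + 1/56.8 + 1/49.5 = 0.9174.
R4 takes the fraction G_k/ΣG = 0.02020/0.9174 = 0.02202, so I = 8.98 × 0.02202 = 0.1977 µA.

I ≈ 0.198 µA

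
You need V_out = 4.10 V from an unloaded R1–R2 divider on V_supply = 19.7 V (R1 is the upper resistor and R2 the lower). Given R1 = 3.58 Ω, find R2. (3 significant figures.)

The divider ratio is R2/(R1+R2) = 4.10/19.7 = 0.2081.
Rearranging, R2 = R1·k/(1−k) = 3.58 × 0.2628 = 0.9409 Ω.

R2 ≈ 0.941 Ω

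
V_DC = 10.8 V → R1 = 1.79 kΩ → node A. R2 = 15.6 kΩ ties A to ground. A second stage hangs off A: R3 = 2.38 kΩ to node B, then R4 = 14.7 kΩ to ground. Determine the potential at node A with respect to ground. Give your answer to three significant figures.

V_A ≈ 8.86 V

The second stage (R3 + R4 = 17.08 kΩ) loads node A in parallel with R2.
R2 ‖ (R3+R4) = 8.153 kΩ.
First divider: V_A = V_DC · 8.153/(1.79 + 8.153) = 8.856 V.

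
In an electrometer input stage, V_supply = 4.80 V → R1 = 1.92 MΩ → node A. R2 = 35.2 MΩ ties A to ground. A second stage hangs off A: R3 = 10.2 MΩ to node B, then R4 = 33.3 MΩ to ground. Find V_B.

V_B ≈ 3.34 V

The second stage (R3 + R4 = 43.50 MΩ) loads node A in parallel with R2.
R2 ‖ (R3+R4) = 19.46 MΩ.
First divider: V_A = V_supply · 19.46/(1.92 + 19.46) = 4.369 V.
Then the unloaded second divider: V_B = V_A × R4/(R3+R4) = 4.369 × 0.7655 = 3.344 V.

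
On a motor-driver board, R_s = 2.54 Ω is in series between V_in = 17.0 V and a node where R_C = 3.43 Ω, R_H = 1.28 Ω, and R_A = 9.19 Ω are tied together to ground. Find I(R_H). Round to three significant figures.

I ≈ 3.32 A

Equivalent of the parallel group: R_p = 0.8463 Ω.
Node voltage V_A = V_in · R_p/(R_s + R_p) = 17.0 × 0.2499 = 4.249 V.
I(R_H) = V_A / R_H = 4.249/1.28 = 3.319 A.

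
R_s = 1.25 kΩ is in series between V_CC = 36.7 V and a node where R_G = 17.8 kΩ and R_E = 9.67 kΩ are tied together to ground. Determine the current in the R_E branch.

Equivalent of the parallel group: R_p = 6.266 kΩ.
V_A by voltage divider: V_A = 36.7 × 6.266/(1.25 + 6.266) = 30.60 V.
I(R_E) = V_A / R_E = 30.60/9.67 = 3.164 mA.

I ≈ 3.16 mA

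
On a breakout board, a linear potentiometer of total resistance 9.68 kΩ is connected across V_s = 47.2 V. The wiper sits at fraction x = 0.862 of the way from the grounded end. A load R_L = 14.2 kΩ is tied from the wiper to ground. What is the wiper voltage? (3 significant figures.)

V_out ≈ 37.6 V

Split the track: R_lower = x·R_p = 8.344 kΩ, R_upper = (1−x)·R_p = 1.336 kΩ.
Lower segment in parallel with the load: 8.344 ‖ 14.2 = 5.256 kΩ.
Loaded-divider output: V_out = 47.2 × 0.7973 = 37.63 V.
(Unloaded: V_out = x·V_s = 40.7 V.)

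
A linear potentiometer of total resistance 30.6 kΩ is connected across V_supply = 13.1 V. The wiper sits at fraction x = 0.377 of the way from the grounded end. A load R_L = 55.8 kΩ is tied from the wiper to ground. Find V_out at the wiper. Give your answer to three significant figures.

Lower segment x·R_p = 11.54 kΩ; upper segment (1−x)·R_p = 19.06 kΩ.
Lower segment in parallel with the load: 11.54 ‖ 55.8 = 9.560 kΩ.
Then V_out = V_supply · 9.560/(19.06 + 9.560) = 4.375 V.
(Unloaded: V_out = x·V_supply = 4.94 V.)

V_out ≈ 4.38 V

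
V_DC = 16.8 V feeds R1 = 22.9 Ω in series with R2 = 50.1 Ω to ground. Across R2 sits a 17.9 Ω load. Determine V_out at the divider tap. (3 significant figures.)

First combine the lower leg with the load: R2 ‖ R_L = 13.19 Ω.
Now apply the divider: V_out = 16.8 × 0.3654 = 6.139 V.

V_out ≈ 6.14 V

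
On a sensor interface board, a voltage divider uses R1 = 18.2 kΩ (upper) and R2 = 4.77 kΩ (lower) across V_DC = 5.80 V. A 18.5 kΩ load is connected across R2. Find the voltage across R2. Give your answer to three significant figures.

V_out ≈ 1.00 V

The load sits in parallel with R2, giving an effective lower resistance R2' = R2·R_L/(R2+R_L) = 3.792 kΩ.
Now apply the divider: V_out = 5.80 × 0.1724 = 1.000 V.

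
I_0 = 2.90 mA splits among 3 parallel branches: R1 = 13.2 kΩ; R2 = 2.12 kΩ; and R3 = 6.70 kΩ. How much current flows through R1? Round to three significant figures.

I ≈ 0.315 mA

Total conductance ΣG = 1/13.2 + 1/2.12 + 1/6.70 = 0.6967 (units of 1/kΩ).
R1 takes the fraction G_k/ΣG = 0.07576/0.6967 = 0.1087, so I = 2.90 × 0.1087 = 0.3153 mA.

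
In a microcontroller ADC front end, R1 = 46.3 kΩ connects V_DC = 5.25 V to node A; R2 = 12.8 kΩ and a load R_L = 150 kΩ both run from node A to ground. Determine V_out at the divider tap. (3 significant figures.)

V_out ≈ 1.07 V

R2 ‖ R_L = (12.8 × 150)/(12.8 + 150) = 11.79 kΩ.
Voltage divider with the loaded lower leg: V_out = 5.25 × 11.79/(46.3 + 11.79) = 5.25 × 0.2030 = 1.066 V.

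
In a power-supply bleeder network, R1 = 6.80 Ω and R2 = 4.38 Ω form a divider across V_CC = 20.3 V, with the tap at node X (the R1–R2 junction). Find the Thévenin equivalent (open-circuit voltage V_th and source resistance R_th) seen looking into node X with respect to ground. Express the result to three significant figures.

V_th ≈ 7.95 V, R_th ≈ 2.66 Ω

With X open, the divider is unloaded: V_th = 20.3 × 4.38/11.18 = 7.953 V.
Looking into X with the source shorted: R_th = R1·R2/(R1+R2) = 6.800 × 4.38/11.18 = 2.664 Ω.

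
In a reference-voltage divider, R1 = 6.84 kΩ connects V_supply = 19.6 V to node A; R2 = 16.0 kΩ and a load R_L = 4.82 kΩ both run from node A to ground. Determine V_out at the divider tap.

The load sits in parallel with R2, giving an effective lower resistance R2' = R2·R_L/(R2+R_L) = 3.704 kΩ.
Voltage divider with the loaded lower leg: V_out = 19.6 × 3.704/(6.84 + 3.704) = 19.6 × 0.3513 = 6.885 V.
(Unloaded it would be 13.7 V; the load pulls it down.)

V_out ≈ 6.89 V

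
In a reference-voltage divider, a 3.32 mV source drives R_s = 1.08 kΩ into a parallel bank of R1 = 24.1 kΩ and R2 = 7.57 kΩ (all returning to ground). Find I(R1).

I ≈ 0.116 µA

Equivalent of the parallel group: R_p = 5.761 kΩ.
Node voltage V_A = V_supply · R_p/(R_s + R_p) = 3.32 × 0.8421 = 2.796 mV.
Branch current I = V_A/R1 = 2.796/24.1 = 0.1160 µA.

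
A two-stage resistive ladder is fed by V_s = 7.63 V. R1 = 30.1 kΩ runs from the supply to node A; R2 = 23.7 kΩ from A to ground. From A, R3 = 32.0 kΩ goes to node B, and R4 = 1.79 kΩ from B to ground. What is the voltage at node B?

Node A sees R2 in parallel with the series input of stage 2, R3 + R4 = 33.79 kΩ.
Effective lower resistance at A: R2 ‖ 33.79 = 13.93 kΩ.
So V_A = 7.63 × 0.3164 = 2.414 V.
Then the unloaded second divider: V_B = V_A × R4/(R3+R4) = 2.414 × 0.05297 = 0.1279 V.

V_B ≈ 0.128 V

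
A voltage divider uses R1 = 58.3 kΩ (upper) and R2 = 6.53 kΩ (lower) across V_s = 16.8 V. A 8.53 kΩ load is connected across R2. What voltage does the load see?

R2 ‖ R_L = (6.53 × 8.53)/(6.53 + 8.53) = 3.699 kΩ.
Then V_out = V_s · R2'/(R1 + R2') = 16.8 × 3.699/62.00 = 1.002 V.

V_out ≈ 1.00 V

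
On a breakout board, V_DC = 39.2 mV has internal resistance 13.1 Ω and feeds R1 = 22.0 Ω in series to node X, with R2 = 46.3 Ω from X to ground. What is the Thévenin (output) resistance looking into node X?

R1' = 13.1 + 22.0 = 35.10 Ω (source resistance + R1).
With V_DC suppressed (replaced by a short), R_th = R1' ‖ R2 = (35.10 × 46.3)/(35.10 + 46.3) = 19.96 Ω.

R_th ≈ 20.0 Ω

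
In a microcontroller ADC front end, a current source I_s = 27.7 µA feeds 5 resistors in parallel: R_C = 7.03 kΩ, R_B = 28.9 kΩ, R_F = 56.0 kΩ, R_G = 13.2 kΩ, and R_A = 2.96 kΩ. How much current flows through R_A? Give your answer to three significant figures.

I ≈ 15.4 µA

Conductances: ΣG = 1/7.03 + 1/28.9 + 1/56.0 + 1/13.2 + 1/2.96 = 0.6083 (1/kΩ).
R_A takes the fraction G_k/ΣG = 0.3378/0.6083 = 0.5554, so I = 27.7 × 0.5554 = 15.38 µA.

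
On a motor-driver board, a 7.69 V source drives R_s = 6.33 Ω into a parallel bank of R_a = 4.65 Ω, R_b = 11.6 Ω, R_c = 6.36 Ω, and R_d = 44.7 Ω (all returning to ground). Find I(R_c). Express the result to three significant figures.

I ≈ 0.299 A

Combine the parallel branches: R_p = (1/4.65 + 1/11.6 + 1/6.36 + 1/44.7)⁻¹ = 2.080 Ω.
Node voltage V_A = V_s · R_p/(R_s + R_p) = 7.69 × 0.2473 = 1.902 V.
I(R_c) = V_A / R_c = 1.902/6.36 = 0.2990 A.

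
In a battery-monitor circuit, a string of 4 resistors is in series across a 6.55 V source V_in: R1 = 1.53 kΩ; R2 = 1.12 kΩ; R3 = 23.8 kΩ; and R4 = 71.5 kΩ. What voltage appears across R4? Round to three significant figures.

V ≈ 4.78 V

ΣR = 1.53 + 1.12 + 23.8 + 71.5 = 97.95 kΩ.
By the voltage-divider rule, V = 6.55 × 71.50/97.95 = 4.781 V.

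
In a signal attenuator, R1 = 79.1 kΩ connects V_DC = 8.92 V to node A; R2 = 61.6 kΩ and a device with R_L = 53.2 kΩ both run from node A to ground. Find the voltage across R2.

First combine the lower leg with the load: R2 ‖ R_L = 28.55 kΩ.
Voltage divider with the loaded lower leg: V_out = 8.92 × 28.55/(79.1 + 28.55) = 8.92 × 0.2652 = 2.365 V.

V_out ≈ 2.37 V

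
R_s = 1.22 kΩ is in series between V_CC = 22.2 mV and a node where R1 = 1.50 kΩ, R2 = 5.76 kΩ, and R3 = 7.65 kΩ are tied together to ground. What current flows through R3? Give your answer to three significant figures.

Parallel bank: R_p = 1/(1/1.50 + 1/5.76 + 1/7.65) = 1.030 kΩ.
Node voltage V_A = V_CC · R_p/(R_s + R_p) = 22.2 × 0.4577 = 10.16 mV.
Branch current I = V_A/R3 = 10.16/7.65 = 1.328 µA.

I ≈ 1.33 µA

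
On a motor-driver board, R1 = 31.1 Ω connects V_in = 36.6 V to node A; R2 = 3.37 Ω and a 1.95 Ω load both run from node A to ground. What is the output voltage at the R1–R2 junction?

V_out ≈ 1.40 V

The load sits in parallel with R2, giving an effective lower resistance R2' = R2·R_L/(R2+R_L) = 1.235 Ω.
Then V_out = V_in · R2'/(R1 + R2') = 36.6 × 1.235/32.34 = 1.398 V.
(Unloaded it would be 3.58 V; the load pulls it down.)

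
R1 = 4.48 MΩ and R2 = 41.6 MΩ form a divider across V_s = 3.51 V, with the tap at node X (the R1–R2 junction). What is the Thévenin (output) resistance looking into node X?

R_th ≈ 4.04 MΩ

Looking into X with the source shorted: R_th = R1·R2/(R1+R2) = 4.480 × 41.6/46.08 = 4.044 MΩ.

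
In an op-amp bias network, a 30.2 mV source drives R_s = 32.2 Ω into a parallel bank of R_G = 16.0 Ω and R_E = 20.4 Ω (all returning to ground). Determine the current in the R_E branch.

I ≈ 0.322 mA

Equivalent of the parallel group: R_p = 8.967 Ω.
V_A = 30.2 × 8.967/41.17 = 6.578 mV.
Branch current I = V_A/R_E = 6.578/20.4 = 0.3225 mA.
(Equivalently: I_total = 0.7336 mA, then current-divider fraction G_k/ΣG = 0.4396.)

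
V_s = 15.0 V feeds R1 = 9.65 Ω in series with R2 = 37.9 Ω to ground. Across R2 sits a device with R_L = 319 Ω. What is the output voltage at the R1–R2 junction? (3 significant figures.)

The load sits in parallel with R2, giving an effective lower resistance R2' = R2·R_L/(R2+R_L) = 33.88 Ω.
Then V_out = V_s · R2'/(R1 + R2') = 15.0 × 33.88/43.53 = 11.67 V.

V_out ≈ 11.7 V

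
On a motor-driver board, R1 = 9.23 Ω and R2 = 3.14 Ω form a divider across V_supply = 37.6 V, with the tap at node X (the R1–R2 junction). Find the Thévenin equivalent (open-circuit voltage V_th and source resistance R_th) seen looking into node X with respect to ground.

V_th ≈ 9.54 V, R_th ≈ 2.34 Ω

With X open, the divider is unloaded: V_th = 37.6 × 3.14/12.37 = 9.544 V.
Looking into X with the source shorted: R_th = R1·R2/(R1+R2) = 9.230 × 3.14/12.37 = 2.343 Ω.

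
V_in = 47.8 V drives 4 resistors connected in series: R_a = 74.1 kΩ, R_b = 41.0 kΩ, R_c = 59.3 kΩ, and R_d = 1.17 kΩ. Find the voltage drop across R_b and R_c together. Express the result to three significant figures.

V ≈ 27.3 V

Total series resistance ΣR = 74.1 + 41.0 + 59.3 + 1.17 = 175.6 kΩ.
R_{R_b..R_c} = 41.0 + 59.3 = 100.3 kΩ.
V = V_in · R/ΣR = 47.8 × 0.5713 = 27.31 V.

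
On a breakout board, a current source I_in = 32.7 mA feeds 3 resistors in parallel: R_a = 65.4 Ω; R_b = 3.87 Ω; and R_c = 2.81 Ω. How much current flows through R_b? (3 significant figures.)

Conductances: ΣG = 1/65.4 + 1/3.87 + 1/2.81 = 0.6296 (1/Ω).
R_b takes the fraction G_k/ΣG = 0.2584/0.6296 = 0.4104, so I = 32.7 × 0.4104 = 13.42 mA.

I ≈ 13.4 mA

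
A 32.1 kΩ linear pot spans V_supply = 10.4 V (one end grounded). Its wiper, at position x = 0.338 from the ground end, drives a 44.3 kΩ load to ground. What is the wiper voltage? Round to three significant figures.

Lower segment x·R_p = 10.85 kΩ; upper segment (1−x)·R_p = 21.25 kΩ.
(x·R_p) ‖ R_L = 8.715 kΩ.
V_out = 10.4 × 8.715/(21.25 + 8.715) = 3.025 V.

V_out ≈ 3.02 V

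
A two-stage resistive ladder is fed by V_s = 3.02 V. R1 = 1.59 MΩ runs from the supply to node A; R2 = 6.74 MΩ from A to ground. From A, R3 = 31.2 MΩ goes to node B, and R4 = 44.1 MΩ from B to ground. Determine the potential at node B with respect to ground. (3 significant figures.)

Looking into the second stage from A: R3 + R4 = 75.30 MΩ appears in parallel with R2.
R2 ‖ (R3+R4) = 6.186 MΩ.
So V_A = 3.02 × 0.7955 = 2.403 V.
V_B = V_A × 0.5857 = 1.407 V.

V_B ≈ 1.41 V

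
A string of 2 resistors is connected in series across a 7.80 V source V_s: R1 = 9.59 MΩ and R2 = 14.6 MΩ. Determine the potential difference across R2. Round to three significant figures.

Total series resistance ΣR = 9.59 + 14.6 = 24.19 MΩ.
By the voltage-divider rule, V = 7.80 × 14.60/24.19 = 4.708 V.

V ≈ 4.71 V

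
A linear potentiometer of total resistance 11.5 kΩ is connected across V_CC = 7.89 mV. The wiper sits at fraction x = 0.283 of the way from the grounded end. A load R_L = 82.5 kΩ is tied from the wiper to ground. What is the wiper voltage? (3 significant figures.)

The pot divides into 8.246 kΩ above the wiper and 3.254 kΩ below.
Lower segment in parallel with the load: 3.254 ‖ 82.5 = 3.131 kΩ.
Then V_out = V_CC · 3.131/(8.246 + 3.131) = 2.171 mV.
(Unloaded: V_out = x·V_CC = 2.23 mV.)

V_out ≈ 2.17 mV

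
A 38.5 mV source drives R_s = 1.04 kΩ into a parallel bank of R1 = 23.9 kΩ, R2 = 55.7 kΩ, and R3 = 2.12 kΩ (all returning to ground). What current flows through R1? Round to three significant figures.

I ≈ 1.04 µA

Parallel bank: R_p = 1/(1/23.9 + 1/55.7 + 1/2.12) = 1.881 kΩ.
Node voltage V_A = V_DC · R_p/(R_s + R_p) = 38.5 × 0.6440 = 24.79 mV.
Branch current I = V_A/R1 = 24.79/23.9 = 1.037 µA.
(Equivalently: I_total = 13.18 µA, then current-divider fraction G_k/ΣG = 0.07872.)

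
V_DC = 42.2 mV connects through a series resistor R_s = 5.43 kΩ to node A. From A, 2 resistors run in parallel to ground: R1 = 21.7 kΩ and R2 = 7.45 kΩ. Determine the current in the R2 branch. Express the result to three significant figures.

I ≈ 2.86 µA

Parallel bank: R_p = 1/(1/21.7 + 1/7.45) = 5.546 kΩ.
V_A = 42.2 × 5.546/10.98 = 21.32 mV.
Branch current I = V_A/R2 = 21.32/7.45 = 2.862 µA.
(Check via current divider: I_total = 3.845 µA; share G_k/ΣG = 0.7444 → same result.)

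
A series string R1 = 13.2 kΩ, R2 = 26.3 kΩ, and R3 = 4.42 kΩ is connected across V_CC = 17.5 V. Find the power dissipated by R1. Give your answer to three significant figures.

Series current I = V_CC/ΣR = 17.5/43.92 = 0.3985 mA.
P = I²R = 0.1588 × 13.2 = 2.096 mW.

P ≈ 2.10 mW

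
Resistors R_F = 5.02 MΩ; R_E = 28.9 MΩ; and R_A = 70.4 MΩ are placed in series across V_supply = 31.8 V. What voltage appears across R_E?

V ≈ 8.81 V

Series total: ΣR = 5.02 + 28.9 + 70.4 = 104.3 MΩ.
By the voltage-divider rule, V = 31.8 × 28.90/104.3 = 8.810 V.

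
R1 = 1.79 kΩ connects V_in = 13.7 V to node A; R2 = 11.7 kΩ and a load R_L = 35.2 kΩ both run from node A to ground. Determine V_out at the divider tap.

V_out ≈ 11.4 V

First combine the lower leg with the load: R2 ‖ R_L = 8.781 kΩ.
Voltage divider with the loaded lower leg: V_out = 13.7 × 8.781/(1.79 + 8.781) = 13.7 × 0.8307 = 11.38 V.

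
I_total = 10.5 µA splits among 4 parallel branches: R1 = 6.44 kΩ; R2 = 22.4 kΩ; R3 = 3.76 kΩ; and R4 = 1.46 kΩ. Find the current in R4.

I ≈ 6.25 µA

Conductances: ΣG = 1/6.44 + 1/22.4 + 1/3.76 + 1/1.46 = 1.151 (1/kΩ).
R4 takes the fraction G_k/ΣG = 0.6849/1.151 = 0.5952, so I = 10.5 × 0.5952 = 6.249 µA.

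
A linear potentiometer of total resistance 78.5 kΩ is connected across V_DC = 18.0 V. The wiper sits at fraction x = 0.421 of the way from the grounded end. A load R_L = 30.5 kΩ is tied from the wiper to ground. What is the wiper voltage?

V_out ≈ 4.66 V

The pot divides into 45.45 kΩ above the wiper and 33.05 kΩ below.
(x·R_p) ‖ R_L = 15.86 kΩ.
V_out = 18.0 × 15.86/(45.45 + 15.86) = 4.657 V.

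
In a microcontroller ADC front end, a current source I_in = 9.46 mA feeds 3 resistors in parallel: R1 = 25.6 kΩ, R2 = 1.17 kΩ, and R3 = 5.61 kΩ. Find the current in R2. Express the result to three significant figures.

I ≈ 7.54 mA

ΣG = 1/25.6 + 1/1.17 + 1/5.61 = 1.072.
By the current-divider rule, I = I_in · G_k/ΣG = 9.46 × 0.7973 = 7.542 mA.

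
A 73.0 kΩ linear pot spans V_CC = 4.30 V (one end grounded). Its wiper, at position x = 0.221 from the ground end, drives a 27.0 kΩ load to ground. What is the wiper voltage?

Split the track: R_lower = x·R_p = 16.13 kΩ, R_upper = (1−x)·R_p = 56.87 kΩ.
R_L loads the lower segment: effective lower R = 10.10 kΩ.
Loaded-divider output: V_out = 4.30 × 0.1508 = 0.6485 V.

V_out ≈ 0.648 V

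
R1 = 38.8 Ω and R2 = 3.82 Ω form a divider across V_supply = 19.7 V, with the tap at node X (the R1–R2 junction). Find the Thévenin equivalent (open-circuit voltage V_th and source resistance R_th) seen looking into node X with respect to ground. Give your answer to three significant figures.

V_th ≈ 1.77 V, R_th ≈ 3.48 Ω

Open-circuit (no load on X): V_th = V_supply · R2/(R1 + R2) = 19.7 × 3.82/(38.80 + 3.82) = 1.766 V.
Looking into X with the source shorted: R_th = R1·R2/(R1+R2) = 38.80 × 3.82/42.62 = 3.478 Ω.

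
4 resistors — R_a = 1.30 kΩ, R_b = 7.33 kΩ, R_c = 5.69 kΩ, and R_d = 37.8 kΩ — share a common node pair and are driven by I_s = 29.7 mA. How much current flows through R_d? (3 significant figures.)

ΣG = 1/1.30 + 1/7.33 + 1/5.69 + 1/37.8 = 1.108.
Current divider: I(R_d) = I_s · G_k/ΣG = 29.7 × (0.02646/1.108) = 29.7 × 0.02388 = 0.7092 mA.

I ≈ 0.709 mA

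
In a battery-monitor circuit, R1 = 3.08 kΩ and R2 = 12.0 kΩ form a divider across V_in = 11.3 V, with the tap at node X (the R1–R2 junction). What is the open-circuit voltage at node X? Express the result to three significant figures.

V_th ≈ 8.99 V

V_th is the unloaded tap voltage: V_in · R2/(R1+R2) = 11.3 × 0.7958 = 8.992 V.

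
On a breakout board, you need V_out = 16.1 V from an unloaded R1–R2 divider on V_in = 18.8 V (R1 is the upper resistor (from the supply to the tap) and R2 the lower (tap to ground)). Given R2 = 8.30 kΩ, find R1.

V_out/V_in = R2/(R1+R2) = 0.8564.
So R1 = R2 · (V_in/V_out − 1) = 8.30 × (18.8/16.1 − 1) = 8.30 × 0.1677 = 1.392 kΩ.

R1 ≈ 1.39 kΩ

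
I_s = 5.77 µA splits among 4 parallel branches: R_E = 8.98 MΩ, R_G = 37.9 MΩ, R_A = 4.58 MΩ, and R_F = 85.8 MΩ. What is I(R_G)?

Total conductance ΣG = 1/8.98 + 1/37.9 + 1/4.58 + 1/85.8 = 0.3677 (units of 1/MΩ).
By the current-divider rule, I = I_s · G_k/ΣG = 5.77 × 0.07175 = 0.4140 µA.

I ≈ 0.414 µA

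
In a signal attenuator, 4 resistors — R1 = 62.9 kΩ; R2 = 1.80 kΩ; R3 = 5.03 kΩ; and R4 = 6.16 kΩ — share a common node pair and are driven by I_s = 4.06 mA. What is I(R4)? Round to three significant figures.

Conductances: ΣG = 1/62.9 + 1/1.80 + 1/5.03 + 1/6.16 = 0.9326 (1/kΩ).
R4 takes the fraction G_k/ΣG = 0.1623/0.9326 = 0.1741, so I = 4.06 × 0.1741 = 0.7067 mA.

I ≈ 0.707 mA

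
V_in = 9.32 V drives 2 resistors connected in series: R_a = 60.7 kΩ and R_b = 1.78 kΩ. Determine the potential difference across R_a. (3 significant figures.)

V ≈ 9.05 V

Total series resistance ΣR = 60.7 + 1.78 = 62.48 kΩ.
By the voltage-divider rule, V = 9.32 × 60.70/62.48 = 9.054 V.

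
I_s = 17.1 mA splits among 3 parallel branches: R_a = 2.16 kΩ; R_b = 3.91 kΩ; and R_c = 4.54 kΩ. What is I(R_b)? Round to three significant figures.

Total conductance ΣG = 1/2.16 + 1/3.91 + 1/4.54 = 0.9390 (units of 1/kΩ).
R_b takes the fraction G_k/ΣG = 0.2558/0.9390 = 0.2724, so I = 17.1 × 0.2724 = 4.658 mA.

I ≈ 4.66 mA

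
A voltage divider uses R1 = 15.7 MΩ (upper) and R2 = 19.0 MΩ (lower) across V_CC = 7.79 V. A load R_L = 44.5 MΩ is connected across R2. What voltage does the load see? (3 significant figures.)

V_out ≈ 3.57 V

First combine the lower leg with the load: R2 ‖ R_L = 13.31 MΩ.
Voltage divider with the loaded lower leg: V_out = 7.79 × 13.31/(15.7 + 13.31) = 7.79 × 0.4589 = 3.575 V.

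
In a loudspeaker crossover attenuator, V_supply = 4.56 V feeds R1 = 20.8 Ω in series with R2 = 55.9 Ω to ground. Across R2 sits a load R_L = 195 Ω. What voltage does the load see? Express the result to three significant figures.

V_out ≈ 3.08 V

First combine the lower leg with the load: R2 ‖ R_L = 43.45 Ω.
Then V_out = V_supply · R2'/(R1 + R2') = 4.56 × 43.45/64.25 = 3.084 V.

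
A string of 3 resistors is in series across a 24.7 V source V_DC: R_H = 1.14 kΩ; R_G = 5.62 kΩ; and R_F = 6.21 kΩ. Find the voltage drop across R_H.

ΣR = 1.14 + 5.62 + 6.21 = 12.97 kΩ.
Voltage divider: V = V_DC · (1.140 / 12.97) = 24.7 × 0.08790 = 2.171 V.

V ≈ 2.17 V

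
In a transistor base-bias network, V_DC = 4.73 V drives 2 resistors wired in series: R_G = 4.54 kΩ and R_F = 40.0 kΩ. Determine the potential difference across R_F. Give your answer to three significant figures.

Total series resistance ΣR = 4.54 + 40.0 = 44.54 kΩ.
Voltage divider: V = V_DC · (40.00 / 44.54) = 4.73 × 0.8981 = 4.248 V.

V ≈ 4.25 V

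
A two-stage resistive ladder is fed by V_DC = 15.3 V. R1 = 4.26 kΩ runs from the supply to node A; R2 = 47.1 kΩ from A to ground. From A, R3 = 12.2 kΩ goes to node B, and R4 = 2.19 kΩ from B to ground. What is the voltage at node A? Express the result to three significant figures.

V_A ≈ 11.0 V

The second stage (R3 + R4 = 14.39 kΩ) loads node A in parallel with R2.
Effective lower resistance at A: R2 ‖ 14.39 = 11.02 kΩ.
V_A = 15.3 × 11.02/(4.26 + 11.02) = 11.04 V.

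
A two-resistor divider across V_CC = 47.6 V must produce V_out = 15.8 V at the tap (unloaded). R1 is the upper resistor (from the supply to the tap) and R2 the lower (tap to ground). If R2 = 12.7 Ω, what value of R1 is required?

The divider ratio is R2/(R1+R2) = 15.8/47.6 = 0.3319.
R1 = R2·(1/k − 1) = 12.7 × 2.013 = 25.56 Ω.

R1 ≈ 25.6 Ω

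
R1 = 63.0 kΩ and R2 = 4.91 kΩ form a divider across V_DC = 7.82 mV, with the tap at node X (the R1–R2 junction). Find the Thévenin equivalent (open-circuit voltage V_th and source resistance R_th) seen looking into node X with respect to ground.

Open-circuit (no load on X): V_th = V_DC · R2/(R1 + R2) = 7.82 × 4.91/(63.00 + 4.91) = 0.5654 mV.
Looking into X with the source shorted: R_th = R1·R2/(R1+R2) = 63.00 × 4.91/67.91 = 4.555 kΩ.

V_th ≈ 0.565 mV, R_th ≈ 4.55 kΩ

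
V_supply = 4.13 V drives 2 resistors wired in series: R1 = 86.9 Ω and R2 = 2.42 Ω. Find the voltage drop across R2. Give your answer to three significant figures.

ΣR = 86.9 + 2.42 = 89.32 Ω.
V = V_supply · R/ΣR = 4.13 × 0.02709 = 0.1119 V.

V ≈ 0.112 V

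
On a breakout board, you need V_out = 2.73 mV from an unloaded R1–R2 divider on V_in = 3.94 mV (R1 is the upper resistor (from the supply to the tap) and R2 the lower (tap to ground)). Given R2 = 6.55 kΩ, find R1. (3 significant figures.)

R1 ≈ 2.90 kΩ

V_out/V_in = R2/(R1+R2) = 0.6929.
R1 = R2·(1/k − 1) = 6.55 × 0.4432 = 2.903 kΩ.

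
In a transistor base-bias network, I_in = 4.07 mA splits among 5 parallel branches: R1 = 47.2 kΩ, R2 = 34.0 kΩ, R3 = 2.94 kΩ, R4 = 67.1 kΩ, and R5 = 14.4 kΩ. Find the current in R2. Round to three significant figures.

Total conductance ΣG = 1/47.2 + 1/34.0 + 1/2.94 + 1/67.1 + 1/14.4 = 0.4751 (units of 1/kΩ).
By the current-divider rule, I = I_in · G_k/ΣG = 4.07 × 0.06191 = 0.2520 mA.

I ≈ 0.252 mA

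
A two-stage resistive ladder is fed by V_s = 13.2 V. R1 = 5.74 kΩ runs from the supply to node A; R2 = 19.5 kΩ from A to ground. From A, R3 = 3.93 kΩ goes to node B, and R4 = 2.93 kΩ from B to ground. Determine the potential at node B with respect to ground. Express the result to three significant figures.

Node A sees R2 in parallel with the series input of stage 2, R3 + R4 = 6.860 kΩ.
R2 ‖ (R3+R4) = 5.075 kΩ.
First divider: V_A = V_s · 5.075/(5.74 + 5.075) = 6.194 V.
Stage 2 is unloaded, so V_B = V_A · R4/(R3+R4) = 6.194 × 2.93/6.860 = 2.646 V.

V_B ≈ 2.65 V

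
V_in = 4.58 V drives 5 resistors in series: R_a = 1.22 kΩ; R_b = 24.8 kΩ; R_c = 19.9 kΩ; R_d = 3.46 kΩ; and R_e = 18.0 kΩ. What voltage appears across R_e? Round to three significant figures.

ΣR = 1.22 + 24.8 + 19.9 + 3.46 + 18.0 = 67.38 kΩ.
V = V_in · R/ΣR = 4.58 × 0.2671 = 1.224 V.

V ≈ 1.22 V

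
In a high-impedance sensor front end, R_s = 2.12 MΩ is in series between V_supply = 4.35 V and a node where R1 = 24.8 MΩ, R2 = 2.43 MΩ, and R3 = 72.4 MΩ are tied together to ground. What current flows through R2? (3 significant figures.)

I ≈ 0.901 µA

Parallel bank: R_p = 1/(1/24.8 + 1/2.43 + 1/72.4) = 2.148 MΩ.
V_A by voltage divider: V_A = 4.35 × 2.148/(2.12 + 2.148) = 2.189 V.
I(R2) = V_A / R2 = 2.189/2.43 = 0.9008 µA.
(Check via current divider: I_total = 1.019 µA; share G_k/ΣG = 0.8837 → same result.)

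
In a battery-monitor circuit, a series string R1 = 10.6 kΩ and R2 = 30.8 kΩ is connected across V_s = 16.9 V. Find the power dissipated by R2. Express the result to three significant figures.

Series current I = V_s/ΣR = 16.9/41.40 = 0.4082 mA.
V(R2) = I·R = 12.57 V; P = V·I = 12.57 × 0.4082 = 5.132 mW.

P ≈ 5.13 mW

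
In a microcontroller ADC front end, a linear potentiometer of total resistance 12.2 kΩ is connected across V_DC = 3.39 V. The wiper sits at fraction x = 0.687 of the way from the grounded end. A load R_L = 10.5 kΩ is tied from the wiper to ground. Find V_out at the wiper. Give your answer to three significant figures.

V_out ≈ 1.86 V

Lower segment x·R_p = 8.381 kΩ; upper segment (1−x)·R_p = 3.819 kΩ.
(x·R_p) ‖ R_L = 4.661 kΩ.
V_out = 3.39 × 4.661/(3.819 + 4.661) = 1.863 V.
(Unloaded: V_out = x·V_DC = 2.33 V.)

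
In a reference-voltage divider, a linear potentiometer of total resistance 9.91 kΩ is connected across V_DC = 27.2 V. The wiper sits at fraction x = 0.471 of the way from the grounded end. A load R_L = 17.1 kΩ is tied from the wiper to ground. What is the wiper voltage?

V_out ≈ 11.2 V

The pot divides into 5.242 kΩ above the wiper and 4.668 kΩ below.
Lower segment in parallel with the load: 4.668 ‖ 17.1 = 3.667 kΩ.
V_out = 27.2 × 3.667/(5.242 + 3.667) = 11.19 V.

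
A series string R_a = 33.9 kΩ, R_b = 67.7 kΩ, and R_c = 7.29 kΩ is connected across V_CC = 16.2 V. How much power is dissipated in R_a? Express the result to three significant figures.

P ≈ 0.750 mW

ΣR = 108.9 kΩ → I = 16.2/108.9 = 0.1488 mA.
V(R_a) = I·R = 5.043 V; P = V·I = 5.043 × 0.1488 = 0.7503 mW.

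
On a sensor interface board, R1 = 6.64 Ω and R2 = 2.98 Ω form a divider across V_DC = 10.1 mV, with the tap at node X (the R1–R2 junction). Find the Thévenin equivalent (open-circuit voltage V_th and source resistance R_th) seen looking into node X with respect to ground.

V_th is the unloaded tap voltage: V_DC · R2/(R1+R2) = 10.1 × 0.3098 = 3.129 mV.
With V_DC suppressed (replaced by a short), R_th = R1 ‖ R2 = (6.640 × 2.98)/(6.640 + 2.98) = 2.057 Ω.

V_th ≈ 3.13 mV, R_th ≈ 2.06 Ω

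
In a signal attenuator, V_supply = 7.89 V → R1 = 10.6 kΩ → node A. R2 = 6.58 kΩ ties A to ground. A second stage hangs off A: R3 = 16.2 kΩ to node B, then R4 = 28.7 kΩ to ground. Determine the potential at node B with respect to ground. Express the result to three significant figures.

V_B ≈ 1.77 V

The second stage (R3 + R4 = 44.90 kΩ) loads node A in parallel with R2.
R2 ‖ (R3+R4) = 5.739 kΩ.
First divider: V_A = V_supply · 5.739/(10.6 + 5.739) = 2.771 V.
Then the unloaded second divider: V_B = V_A × R4/(R3+R4) = 2.771 × 0.6392 = 1.771 V.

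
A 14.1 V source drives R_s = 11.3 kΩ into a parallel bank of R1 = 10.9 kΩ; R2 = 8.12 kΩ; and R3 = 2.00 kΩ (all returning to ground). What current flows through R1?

Parallel bank: R_p = 1/(1/10.9 + 1/8.12 + 1/2.00) = 1.399 kΩ.
V_A by voltage divider: V_A = 14.1 × 1.399/(11.3 + 1.399) = 1.553 V.
Branch current I = V_A/R1 = 1.553/10.9 = 0.1425 mA.

I ≈ 0.142 mA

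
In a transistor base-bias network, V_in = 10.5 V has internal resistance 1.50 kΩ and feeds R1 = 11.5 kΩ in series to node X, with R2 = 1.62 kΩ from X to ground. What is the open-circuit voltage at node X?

V_th ≈ 1.16 V

R1' = 1.50 + 11.5 = 13.00 kΩ (source resistance + R1).
V_th is the unloaded tap voltage: V_in · R2/(R1'+R2) = 10.5 × 0.1108 = 1.163 V.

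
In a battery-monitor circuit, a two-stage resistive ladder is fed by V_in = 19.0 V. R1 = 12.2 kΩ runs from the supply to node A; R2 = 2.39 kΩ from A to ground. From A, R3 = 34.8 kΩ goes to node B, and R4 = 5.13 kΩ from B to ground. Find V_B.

V_B ≈ 0.381 V

Looking into the second stage from A: R3 + R4 = 39.93 kΩ appears in parallel with R2.
Effective lower resistance at A: R2 ‖ 39.93 = 2.255 kΩ.
V_A = 19.0 × 2.255/(12.2 + 2.255) = 2.964 V.
V_B = V_A × 0.1285 = 0.3808 V.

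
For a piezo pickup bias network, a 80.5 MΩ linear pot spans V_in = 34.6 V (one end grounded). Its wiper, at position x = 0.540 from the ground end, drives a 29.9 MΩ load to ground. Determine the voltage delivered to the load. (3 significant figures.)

Split the track: R_lower = x·R_p = 43.47 MΩ, R_upper = (1−x)·R_p = 37.03 MΩ.
Lower segment in parallel with the load: 43.47 ‖ 29.9 = 17.72 MΩ.
Loaded-divider output: V_out = 34.6 × 0.3236 = 11.20 V.
(Unloaded: V_out = x·V_in = 18.7 V.)

V_out ≈ 11.2 V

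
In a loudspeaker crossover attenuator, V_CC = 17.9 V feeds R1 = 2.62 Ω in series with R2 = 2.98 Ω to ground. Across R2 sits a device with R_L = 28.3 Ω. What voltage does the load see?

The load sits in parallel with R2, giving an effective lower resistance R2' = R2·R_L/(R2+R_L) = 2.696 Ω.
Voltage divider with the loaded lower leg: V_out = 17.9 × 2.696/(2.62 + 2.696) = 17.9 × 0.5072 = 9.078 V.

V_out ≈ 9.08 V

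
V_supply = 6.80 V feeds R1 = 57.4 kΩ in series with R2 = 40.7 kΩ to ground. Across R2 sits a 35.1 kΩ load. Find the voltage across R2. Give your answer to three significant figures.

V_out ≈ 1.68 V

First combine the lower leg with the load: R2 ‖ R_L = 18.85 kΩ.
Then V_out = V_supply · R2'/(R1 + R2') = 6.80 × 18.85/76.25 = 1.681 V.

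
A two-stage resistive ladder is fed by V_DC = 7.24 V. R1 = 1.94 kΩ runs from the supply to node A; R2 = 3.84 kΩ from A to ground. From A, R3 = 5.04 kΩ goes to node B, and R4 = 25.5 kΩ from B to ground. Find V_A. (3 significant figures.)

Node A sees R2 in parallel with the series input of stage 2, R3 + R4 = 30.54 kΩ.
Effective lower resistance at A: R2 ‖ 30.54 = 3.411 kΩ.
So V_A = 7.24 × 0.6375 = 4.615 V.

V_A ≈ 4.62 V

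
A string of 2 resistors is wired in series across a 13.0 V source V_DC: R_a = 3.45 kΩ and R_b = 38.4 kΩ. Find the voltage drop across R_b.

Series total: ΣR = 3.45 + 38.4 = 41.85 kΩ.
By the voltage-divider rule, V = 13.0 × 38.40/41.85 = 11.93 V.

V ≈ 11.9 V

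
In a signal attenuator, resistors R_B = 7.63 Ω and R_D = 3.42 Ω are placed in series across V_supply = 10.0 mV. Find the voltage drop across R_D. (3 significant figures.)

V ≈ 3.10 mV

Total series resistance ΣR = 7.63 + 3.42 = 11.05 Ω.
Voltage divider: V = V_supply · (3.420 / 11.05) = 10.0 × 0.3095 = 3.095 mV.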